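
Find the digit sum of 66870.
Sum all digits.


6 + 6 + 8 + 7 + 0 = 27


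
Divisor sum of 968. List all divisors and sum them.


Divisors of 968: 1, 2, 4, 8, 11, 22, 44, 88, 121, 242, 484, 968
Sum = 1 + 2 + 4 + 8 + 11 + 22 + 44 + 88 + 121 + 242 + 484 + 968 = 1995

σ(968) = 1995


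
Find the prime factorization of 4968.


4968 / 2 = 2484
2484 / 2 = 1242
1242 / 2 = 621
621 / 3 = 207
207 / 3 = 69
69 / 3 = 23
23 / 23 = 1
4968 = 2^3 × 3^3 × 23


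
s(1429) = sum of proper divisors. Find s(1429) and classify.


Proper divisors: 1
Sum = 1 = 1
1 < 1429 → deficient

s(1429) = 1 (deficient)


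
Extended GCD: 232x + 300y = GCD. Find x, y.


Tabular extended Euclidean (each row: r = 232*s + 300*t):
r=232, s=1, t=0
r=300, s=0, t=1
q=0: r=232, s=1, t=0   [232*(1) + 300*(0) = 232]
q=1: r=68, s=-1, t=1   [232*(-1) + 300*(1) = 68]
q=3: r=28, s=4, t=-3   [232*(4) + 300*(-3) = 28]
q=2: r=12, s=-9, t=7   [232*(-9) + 300*(7) = 12]
q=2: r=4, s=22, t=-17   [232*(22) + 300*(-17) = 4]
q=3: r=0, s=-75, t=58   [232*(-75) + 300*(58) = 0]
GCD = 4; from the row with r=4: x=22, y=-17
Check: 232*(22) + 300*(-17) = 5104 - 5100 = 4

GCD = 4, x = 22, y = -17


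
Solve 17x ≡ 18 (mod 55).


GCD(17, 55) = 1, unique solution
a^(-1) mod 55 = 13
x = 13 * 18 mod 55 = 14

x ≡ 14 (mod 55)


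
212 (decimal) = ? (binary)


212 (base 10) = 212 (decimal)
212 (decimal) = 11010100 (base 2)


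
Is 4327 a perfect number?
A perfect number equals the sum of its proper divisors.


Proper divisors of 4327: 1
Sum = 1 = 1

No, 4327 is not perfect (1 ≠ 4327)


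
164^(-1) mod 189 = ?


Use the extended Euclidean algorithm on (189, 164); each row r = 189*s + 164*t:
r=189, s=1, t=0
r=164, s=0, t=1
q=1: r=25, s=1, t=-1   [189*(1) + 164*(-1) = 25]
q=6: r=14, s=-6, t=7   [189*(-6) + 164*(7) = 14]
q=1: r=11, s=7, t=-8   [189*(7) + 164*(-8) = 11]
q=1: r=3, s=-13, t=15   [189*(-13) + 164*(15) = 3]
q=3: r=2, s=46, t=-53   [189*(46) + 164*(-53) = 2]
q=1: r=1, s=-59, t=68   [189*(-59) + 164*(68) = 1]
q=2: r=0, s=164, t=-189   [189*(164) + 164*(-189) = 0]
GCD = 1 with t = 68, so 164*(68) ≡ 1 (mod 189)
Inverse = 68 mod 189 = 68
Check: 164 * 68 = 11152 ≡ 1 (mod 189)

164^(-1) ≡ 68 (mod 189)


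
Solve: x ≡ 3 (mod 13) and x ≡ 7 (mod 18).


M = 13*18 = 234
M1 = M/13 = 18, M2 = M/18 = 13
M1^(-1) mod 13 = 8, M2^(-1) mod 18 = 7
x = 3*18*8 + 7*13*7 = 1069
1069 mod 234 = 133
Check: 133 mod 13 = 3 ✓, 133 mod 18 = 7 ✓

x ≡ 133 (mod 234)


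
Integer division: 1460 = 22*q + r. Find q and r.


1460 = 22 * 66 + 8
Check: 1452 + 8 = 1460

q = 66, r = 8


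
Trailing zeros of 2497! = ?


floor(2497/5) = 499
floor(2497/25) = 99
floor(2497/125) = 19
floor(2497/625) = 3
Total = 620

620 trailing zeros


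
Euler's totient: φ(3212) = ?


3212 = 2^2 × 11 × 73
Prime factors: 2, 11, 73
φ(3212) = 3212 × (1-1/2) × (1-1/11) × (1-1/73)
= 3212 × 1/2 × 10/11 × 72/73 = 1440

φ(3212) = 1440


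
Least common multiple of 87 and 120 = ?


GCD(87, 120) = 3
LCM = 87*120/3 = 10440/3 = 3480

LCM = 3480


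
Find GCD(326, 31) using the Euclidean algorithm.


326 = 10 * 31 + 16
31 = 1 * 16 + 15
16 = 1 * 15 + 1
15 = 15 * 1 + 0
GCD = 1


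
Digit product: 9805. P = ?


9 × 8 × 0 × 5 = 0


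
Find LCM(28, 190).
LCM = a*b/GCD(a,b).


GCD(28, 190) = 2
LCM = 28*190/2 = 5320/2 = 2660

LCM = 2660


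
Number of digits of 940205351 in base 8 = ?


940205351 in base 8 = 7002462447
Number of digits = 10

10 digits (base 8)


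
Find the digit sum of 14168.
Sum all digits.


1 + 4 + 1 + 6 + 8 = 20


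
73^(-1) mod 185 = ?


Use the extended Euclidean algorithm on (185, 73); each row r = 185*s + 73*t:
r=185, s=1, t=0
r=73, s=0, t=1
q=2: r=39, s=1, t=-2   [185*(1) + 73*(-2) = 39]
q=1: r=34, s=-1, t=3   [185*(-1) + 73*(3) = 34]
q=1: r=5, s=2, t=-5   [185*(2) + 73*(-5) = 5]
q=6: r=4, s=-13, t=33   [185*(-13) + 73*(33) = 4]
q=1: r=1, s=15, t=-38   [185*(15) + 73*(-38) = 1]
q=4: r=0, s=-73, t=185   [185*(-73) + 73*(185) = 0]
GCD = 1 with t = -38, so 73*(-38) ≡ 1 (mod 185)
Inverse = -38 mod 185 = 147
Check: 73 * 147 = 10731 ≡ 1 (mod 185)

73^(-1) ≡ 147 (mod 185)


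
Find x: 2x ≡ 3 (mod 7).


GCD(2, 7) = 1, unique solution
a^(-1) mod 7 = 4
x = 4 * 3 mod 7 = 5

x ≡ 5 (mod 7)


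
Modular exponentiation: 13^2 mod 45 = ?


13^1 mod 45 = 13
13^2 mod 45 = 34


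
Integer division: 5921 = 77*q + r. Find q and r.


5921 = 77 * 76 + 69
Check: 5852 + 69 = 5921

q = 76, r = 69


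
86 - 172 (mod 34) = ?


86 - 172 = -86
-86 mod 34 = 16


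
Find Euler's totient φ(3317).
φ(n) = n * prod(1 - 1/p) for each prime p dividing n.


3317 = 31 × 107
Prime factors: 31, 107
φ(3317) = 3317 × (1-1/31) × (1-1/107)
= 3317 × 30/31 × 106/107 = 3180

φ(3317) = 3180


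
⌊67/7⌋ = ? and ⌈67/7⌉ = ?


67/7 = 9.5714
floor = 9
ceil = 10

floor = 9, ceil = 10


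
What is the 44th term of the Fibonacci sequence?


Sequence: 1, 1, 2, 3, 5, 8, 13, 21, 34, 55, 89, 144, 233, 377, 610, 987, 1597, 2584, 4181, 6765, 10946, 17711, 28657, 46368, 75025, 121393, 196418, 317811, 514229, 832040, 1346269, 2178309, 3524578, 5702887, 9227465, 14930352, 24157817, 39088169, 63245986, 102334155, 165580141, 267914296, 433494437, 701408733
F(44) = 701408733


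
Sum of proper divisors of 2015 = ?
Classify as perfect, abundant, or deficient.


Proper divisors: 1, 5, 13, 31, 65, 155, 403
Sum = 1 + 5 + 13 + 31 + 65 + 155 + 403 = 673
673 < 2015 → deficient

s(2015) = 673 (deficient)


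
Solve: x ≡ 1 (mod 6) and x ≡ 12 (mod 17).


M = 6*17 = 102
M1 = M/6 = 17, M2 = M/17 = 6
M1^(-1) mod 6 = 5, M2^(-1) mod 17 = 3
x = 1*17*5 + 12*6*3 = 301
301 mod 102 = 97
Check: 97 mod 6 = 1 ✓, 97 mod 17 = 12 ✓

x ≡ 97 (mod 102)


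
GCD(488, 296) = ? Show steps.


488 = 1 * 296 + 192
296 = 1 * 192 + 104
192 = 1 * 104 + 88
104 = 1 * 88 + 16
88 = 5 * 16 + 8
16 = 2 * 8 + 0
GCD = 8


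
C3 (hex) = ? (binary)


C3 (base 16) = 195 (decimal)
195 (decimal) = 11000011 (base 2)


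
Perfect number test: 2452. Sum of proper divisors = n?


Proper divisors of 2452: 1, 2, 4, 613, 1226
Sum = 1 + 2 + 4 + 613 + 1226 = 1846

No, 2452 is not perfect (1846 ≠ 2452)


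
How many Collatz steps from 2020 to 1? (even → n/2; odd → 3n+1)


2020 → 1010 → 505 → 1516 → 758 → 379 → 1138 → 569 → 1708 → 854 → 427 → 1282 → 641 → 1924 → 962 → 481 → 1444 → 722 → 361 → 1084 → 542 → 271 → 814 → 407 → 1222 → 611 → 1834 → 917 → 2752 → 1376 → 688 → 344 → 172 → 86 → 43 → 130 → 65 → 196 → 98 → 49 → 148 → 74 → 37 → 112 → 56 → 28 → 14 → 7 → 22 → 11 → 34 → 17 → 52 → 26 → 13 → 40 → 20 → 10 → 5 → 16 → 8 → 4 → 2 → 1
Total steps = 63

63 steps


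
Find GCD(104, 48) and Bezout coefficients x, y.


Tabular extended Euclidean (each row: r = 104*s + 48*t):
r=104, s=1, t=0
r=48, s=0, t=1
q=2: r=8, s=1, t=-2   [104*(1) + 48*(-2) = 8]
q=6: r=0, s=-6, t=13   [104*(-6) + 48*(13) = 0]
GCD = 8; from the row with r=8: x=1, y=-2
Check: 104*(1) + 48*(-2) = 104 - 96 = 8

GCD = 8, x = 1, y = -2


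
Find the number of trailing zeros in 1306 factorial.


floor(1306/5) = 261
floor(1306/25) = 52
floor(1306/125) = 10
floor(1306/625) = 2
Total = 325

325 trailing zeros


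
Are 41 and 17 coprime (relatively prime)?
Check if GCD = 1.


Euclidean algorithm:
41 = 2 * 17 + 7
17 = 2 * 7 + 3
7 = 2 * 3 + 1
3 = 3 * 1 + 0
GCD(41, 17) = 1

Yes, coprime (GCD = 1)


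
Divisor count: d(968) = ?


968 = 2^3 × 11^2
d(968) = (3+1) × (2+1) = 12

12 divisors


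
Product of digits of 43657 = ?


4 × 3 × 6 × 5 × 7 = 2520


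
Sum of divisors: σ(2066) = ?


Divisors of 2066: 1, 2, 1033, 2066
Sum = 1 + 2 + 1033 + 2066 = 3102

σ(2066) = 3102


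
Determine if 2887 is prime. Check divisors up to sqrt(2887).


Check divisors up to sqrt(2887) = 53.7308
No divisors found.
2887 is prime.

Yes, 2887 is prime


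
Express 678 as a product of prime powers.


678 / 2 = 339
339 / 3 = 113
113 / 113 = 1
678 = 2 × 3 × 113


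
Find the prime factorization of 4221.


4221 / 3 = 1407
1407 / 3 = 469
469 / 7 = 67
67 / 67 = 1
4221 = 3^2 × 7 × 67


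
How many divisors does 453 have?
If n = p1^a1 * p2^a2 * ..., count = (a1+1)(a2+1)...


453 = 3^1 × 151^1
d(453) = (1+1) × (1+1) = 4

4 divisors


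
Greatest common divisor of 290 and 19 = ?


290 = 15 * 19 + 5
19 = 3 * 5 + 4
5 = 1 * 4 + 1
4 = 4 * 1 + 0
GCD = 1


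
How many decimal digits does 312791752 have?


312791752 has 9 digits in base 10
floor(log10(312791752)) + 1 = floor(8.4953) + 1 = 9

9 digits (base 10)


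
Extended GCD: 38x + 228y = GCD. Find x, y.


Tabular extended Euclidean (each row: r = 38*s + 228*t):
r=38, s=1, t=0
r=228, s=0, t=1
q=0: r=38, s=1, t=0   [38*(1) + 228*(0) = 38]
q=6: r=0, s=-6, t=1   [38*(-6) + 228*(1) = 0]
GCD = 38; from the row with r=38: x=1, y=0
Check: 38*(1) + 228*(0) = 38 + 0 = 38

GCD = 38, x = 1, y = 0


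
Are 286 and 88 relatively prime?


Euclidean algorithm:
286 = 3 * 88 + 22
88 = 4 * 22 + 0
GCD(286, 88) = 22

No, not coprime (GCD = 22)


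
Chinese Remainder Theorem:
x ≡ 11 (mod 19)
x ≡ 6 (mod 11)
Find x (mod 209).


M = 19*11 = 209
M1 = M/19 = 11, M2 = M/11 = 19
M1^(-1) mod 19 = 7, M2^(-1) mod 11 = 7
x = 11*11*7 + 6*19*7 = 1645
1645 mod 209 = 182
Check: 182 mod 19 = 11 ✓, 182 mod 11 = 6 ✓

x ≡ 182 (mod 209)


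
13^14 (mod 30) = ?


13^1 mod 30 = 13
13^2 mod 30 = 19
13^3 mod 30 = 7
13^4 mod 30 = 1
13^5 mod 30 = 13
13^6 mod 30 = 19
13^7 mod 30 = 7
13^8 mod 30 = 1
13^9 mod 30 = 13
13^10 mod 30 = 19
13^11 mod 30 = 7
13^12 mod 30 = 1
13^13 mod 30 = 13
13^14 mod 30 = 19


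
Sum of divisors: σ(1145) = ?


Divisors of 1145: 1, 5, 229, 1145
Sum = 1 + 5 + 229 + 1145 = 1380

σ(1145) = 1380


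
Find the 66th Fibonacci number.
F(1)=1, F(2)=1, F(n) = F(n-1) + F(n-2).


Sequence: 1, 1, 2, 3, 5, 8, 13, 21, 34, 55, 89, 144, 233, 377, 610, 987, 1597, 2584, 4181, 6765, 10946, 17711, 28657, 46368, 75025, 121393, 196418, 317811, 514229, 832040, 1346269, 2178309, 3524578, 5702887, 9227465, 14930352, 24157817, 39088169, 63245986, 102334155, 165580141, 267914296, 433494437, 701408733, 1134903170, 1836311903, 2971215073, 4807526976, 7778742049, 12586269025, 20365011074, 32951280099, 53316291173, 86267571272, 139583862445, 225851433717, 365435296162, 591286729879, 956722026041, 1548008755920, 2504730781961, 4052739537881, 6557470319842, 10610209857723, 17167680177565, 27777890035288
F(66) = 27777890035288


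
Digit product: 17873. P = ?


1 × 7 × 8 × 7 × 3 = 1176


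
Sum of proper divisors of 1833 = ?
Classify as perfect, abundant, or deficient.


Proper divisors: 1, 3, 13, 39, 47, 141, 611
Sum = 1 + 3 + 13 + 39 + 47 + 141 + 611 = 855
855 < 1833 → deficient

s(1833) = 855 (deficient)


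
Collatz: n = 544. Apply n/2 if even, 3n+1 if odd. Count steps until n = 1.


544 → 272 → 136 → 68 → 34 → 17 → 52 → 26 → 13 → 40 → 20 → 10 → 5 → 16 → 8 → 4 → 2 → 1
Total steps = 17

17 steps


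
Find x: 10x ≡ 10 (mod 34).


GCD(10, 34) = 2 divides 10
Divide: 5x ≡ 5 (mod 17)
x ≡ 1 (mod 17)


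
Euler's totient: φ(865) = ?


865 = 5 × 173
Prime factors: 5, 173
φ(865) = 865 × (1-1/5) × (1-1/173)
= 865 × 4/5 × 172/173 = 688

φ(865) = 688


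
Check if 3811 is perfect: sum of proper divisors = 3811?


Proper divisors of 3811: 1, 37, 103
Sum = 1 + 37 + 103 = 141

No, 3811 is not perfect (141 ≠ 3811)


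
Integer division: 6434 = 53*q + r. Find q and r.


6434 = 53 * 121 + 21
Check: 6413 + 21 = 6434

q = 121, r = 21


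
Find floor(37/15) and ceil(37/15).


37/15 = 2.4667
floor = 2
ceil = 3

floor = 2, ceil = 3


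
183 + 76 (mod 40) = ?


183 + 76 = 259
259 mod 40 = 19


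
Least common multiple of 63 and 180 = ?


GCD(63, 180) = 9
LCM = 63*180/9 = 11340/9 = 1260

LCM = 1260


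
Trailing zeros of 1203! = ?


floor(1203/5) = 240
floor(1203/25) = 48
floor(1203/125) = 9
floor(1203/625) = 1
Total = 298

298 trailing zeros


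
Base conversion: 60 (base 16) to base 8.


60 (base 16) = 96 (decimal)
96 (decimal) = 140 (base 8)


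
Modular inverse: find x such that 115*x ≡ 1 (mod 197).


Use the extended Euclidean algorithm on (197, 115); each row r = 197*s + 115*t:
r=197, s=1, t=0
r=115, s=0, t=1
q=1: r=82, s=1, t=-1   [197*(1) + 115*(-1) = 82]
q=1: r=33, s=-1, t=2   [197*(-1) + 115*(2) = 33]
q=2: r=16, s=3, t=-5   [197*(3) + 115*(-5) = 16]
q=2: r=1, s=-7, t=12   [197*(-7) + 115*(12) = 1]
q=16: r=0, s=115, t=-197   [197*(115) + 115*(-197) = 0]
GCD = 1 with t = 12, so 115*(12) ≡ 1 (mod 197)
Inverse = 12 mod 197 = 12
Check: 115 * 12 = 1380 ≡ 1 (mod 197)

115^(-1) ≡ 12 (mod 197)


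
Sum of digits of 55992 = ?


5 + 5 + 9 + 9 + 2 = 30


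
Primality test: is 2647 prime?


Check divisors up to sqrt(2647) = 51.4490
No divisors found.
2647 is prime.

Yes, 2647 is prime


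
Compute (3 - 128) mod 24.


3 - 128 = -125
-125 mod 24 = 19


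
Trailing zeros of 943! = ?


floor(943/5) = 188
floor(943/25) = 37
floor(943/125) = 7
floor(943/625) = 1
Total = 233

233 trailing zeros


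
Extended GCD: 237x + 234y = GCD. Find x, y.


Tabular extended Euclidean (each row: r = 237*s + 234*t):
r=237, s=1, t=0
r=234, s=0, t=1
q=1: r=3, s=1, t=-1   [237*(1) + 234*(-1) = 3]
q=78: r=0, s=-78, t=79   [237*(-78) + 234*(79) = 0]
GCD = 3; from the row with r=3: x=1, y=-1
Check: 237*(1) + 234*(-1) = 237 - 234 = 3

GCD = 3, x = 1, y = -1


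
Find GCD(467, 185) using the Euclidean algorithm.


467 = 2 * 185 + 97
185 = 1 * 97 + 88
97 = 1 * 88 + 9
88 = 9 * 9 + 7
9 = 1 * 7 + 2
7 = 3 * 2 + 1
2 = 2 * 1 + 0
GCD = 1


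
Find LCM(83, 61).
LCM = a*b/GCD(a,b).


GCD(83, 61) = 1
LCM = 83*61/1 = 5063/1 = 5063

LCM = 5063


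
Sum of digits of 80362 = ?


8 + 0 + 3 + 6 + 2 = 19


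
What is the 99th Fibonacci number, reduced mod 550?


F(k) mod 550 for k=1..99:
1, 1, 2, 3, 5, 8, 13, 21, 34, 55, 89, 144, 233, 377, 60, 437, 497, 384, 331, 165, 496, 111, 57, 168, 225, 393, 68, 461, 529, 440, 419, 309, 178, 487, 115, 52, 167, 219, 386, 55, 441, 496, 387, 333, 170, 503, 123, 76, 199, 275, 474, 199, 123, 322, 445, 217, 112, 329, 441, 220, 111, 331, 442, 223, 115, 338, 453, 241, 144, 385, 529, 364, 343, 157, 500, 107, 57, 164, 221, 385, 56, 441, 497, 388, 335, 173, 508, 131, 89, 220, 309, 529, 288, 267, 5, 272, 277, 549, 276
F(99) mod 550 = 276


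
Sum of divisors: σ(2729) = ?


Divisors of 2729: 1, 2729
Sum = 1 + 2729 = 2730

σ(2729) = 2730


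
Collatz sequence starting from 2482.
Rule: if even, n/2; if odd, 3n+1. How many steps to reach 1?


2482 → 1241 → 3724 → 1862 → 931 → 2794 → 1397 → 4192 → 2096 → 1048 → 524 → 262 → 131 → 394 → 197 → 592 → 296 → 148 → 74 → 37 → 112 → 56 → 28 → 14 → 7 → 22 → 11 → 34 → 17 → 52 → 26 → 13 → 40 → 20 → 10 → 5 → 16 → 8 → 4 → 2 → 1
Total steps = 40

40 steps


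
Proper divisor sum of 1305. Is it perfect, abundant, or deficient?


Proper divisors: 1, 3, 5, 9, 15, 29, 45, 87, 145, 261, 435
Sum = 1 + 3 + 5 + 9 + 15 + 29 + 45 + 87 + 145 + 261 + 435 = 1035
1035 < 1305 → deficient

s(1305) = 1035 (deficient)


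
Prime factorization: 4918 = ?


4918 / 2 = 2459
2459 / 2459 = 1
4918 = 2 × 2459


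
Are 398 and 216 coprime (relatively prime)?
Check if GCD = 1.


Euclidean algorithm:
398 = 1 * 216 + 182
216 = 1 * 182 + 34
182 = 5 * 34 + 12
34 = 2 * 12 + 10
12 = 1 * 10 + 2
10 = 5 * 2 + 0
GCD(398, 216) = 2

No, not coprime (GCD = 2)


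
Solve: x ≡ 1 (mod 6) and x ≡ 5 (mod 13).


M = 6*13 = 78
M1 = M/6 = 13, M2 = M/13 = 6
M1^(-1) mod 6 = 1, M2^(-1) mod 13 = 11
x = 1*13*1 + 5*6*11 = 343
343 mod 78 = 31
Check: 31 mod 6 = 1 ✓, 31 mod 13 = 5 ✓

x ≡ 31 (mod 78)


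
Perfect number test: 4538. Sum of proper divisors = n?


Proper divisors of 4538: 1, 2, 2269
Sum = 1 + 2 + 2269 = 2272

No, 4538 is not perfect (2272 ≠ 4538)


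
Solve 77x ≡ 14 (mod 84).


GCD(77, 84) = 7 divides 14
Divide: 11x ≡ 2 (mod 12)
x ≡ 10 (mod 12)


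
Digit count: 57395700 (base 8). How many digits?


57395700 in base 8 = 332744764
Number of digits = 9

9 digits (base 8)


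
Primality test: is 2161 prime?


Check divisors up to sqrt(2161) = 46.4866
No divisors found.
2161 is prime.

Yes, 2161 is prime


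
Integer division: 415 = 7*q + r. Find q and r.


415 = 7 * 59 + 2
Check: 413 + 2 = 415

q = 59, r = 2


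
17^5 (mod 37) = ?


17^1 mod 37 = 17
17^2 mod 37 = 30
17^3 mod 37 = 29
17^4 mod 37 = 12
17^5 mod 37 = 19


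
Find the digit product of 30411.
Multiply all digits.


3 × 0 × 4 × 1 × 1 = 0


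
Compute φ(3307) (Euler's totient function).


3307 = 3307
Prime factors: 3307
φ(3307) = 3307 × (1-1/3307)
= 3307 × 3306/3307 = 3306

φ(3307) = 3306


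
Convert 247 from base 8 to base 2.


247 (base 8) = 167 (decimal)
167 (decimal) = 10100111 (base 2)


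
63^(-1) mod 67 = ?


Use the extended Euclidean algorithm on (67, 63); each row r = 67*s + 63*t:
r=67, s=1, t=0
r=63, s=0, t=1
q=1: r=4, s=1, t=-1   [67*(1) + 63*(-1) = 4]
q=15: r=3, s=-15, t=16   [67*(-15) + 63*(16) = 3]
q=1: r=1, s=16, t=-17   [67*(16) + 63*(-17) = 1]
q=3: r=0, s=-63, t=67   [67*(-63) + 63*(67) = 0]
GCD = 1 with t = -17, so 63*(-17) ≡ 1 (mod 67)
Inverse = -17 mod 67 = 50
Check: 63 * 50 = 3150 ≡ 1 (mod 67)

63^(-1) ≡ 50 (mod 67)


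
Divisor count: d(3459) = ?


3459 = 3^1 × 1153^1
d(3459) = (1+1) × (1+1) = 4

4 divisors


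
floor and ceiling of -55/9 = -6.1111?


-55/9 = -6.1111
floor = -7
ceil = -6

floor = -7, ceil = -6


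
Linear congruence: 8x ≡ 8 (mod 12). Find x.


GCD(8, 12) = 4 divides 8
Divide: 2x ≡ 2 (mod 3)
x ≡ 1 (mod 3)


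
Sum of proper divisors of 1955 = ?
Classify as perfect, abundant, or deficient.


Proper divisors: 1, 5, 17, 23, 85, 115, 391
Sum = 1 + 5 + 17 + 23 + 85 + 115 + 391 = 637
637 < 1955 → deficient

s(1955) = 637 (deficient)


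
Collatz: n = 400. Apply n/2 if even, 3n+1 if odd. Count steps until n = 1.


400 → 200 → 100 → 50 → 25 → 76 → 38 → 19 → 58 → 29 → 88 → 44 → 22 → 11 → 34 → 17 → 52 → 26 → 13 → 40 → 20 → 10 → 5 → 16 → 8 → 4 → 2 → 1
Total steps = 27

27 steps


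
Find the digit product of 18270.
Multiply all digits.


1 × 8 × 2 × 7 × 0 = 0


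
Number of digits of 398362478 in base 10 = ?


398362478 has 9 digits in base 10
floor(log10(398362478)) + 1 = floor(8.6003) + 1 = 9

9 digits (base 10)


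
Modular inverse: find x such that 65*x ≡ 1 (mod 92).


Use the extended Euclidean algorithm on (92, 65); each row r = 92*s + 65*t:
r=92, s=1, t=0
r=65, s=0, t=1
q=1: r=27, s=1, t=-1   [92*(1) + 65*(-1) = 27]
q=2: r=11, s=-2, t=3   [92*(-2) + 65*(3) = 11]
q=2: r=5, s=5, t=-7   [92*(5) + 65*(-7) = 5]
q=2: r=1, s=-12, t=17   [92*(-12) + 65*(17) = 1]
q=5: r=0, s=65, t=-92   [92*(65) + 65*(-92) = 0]
GCD = 1 with t = 17, so 65*(17) ≡ 1 (mod 92)
Inverse = 17 mod 92 = 17
Check: 65 * 17 = 1105 ≡ 1 (mod 92)

65^(-1) ≡ 17 (mod 92)


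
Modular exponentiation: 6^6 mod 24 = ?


6^1 mod 24 = 6
6^2 mod 24 = 12
6^3 mod 24 = 0
6^4 mod 24 = 0
6^5 mod 24 = 0
6^6 mod 24 = 0


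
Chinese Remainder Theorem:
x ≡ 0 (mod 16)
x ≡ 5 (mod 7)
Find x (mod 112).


M = 16*7 = 112
M1 = M/16 = 7, M2 = M/7 = 16
M1^(-1) mod 16 = 7, M2^(-1) mod 7 = 4
x = 0*7*7 + 5*16*4 = 320
320 mod 112 = 96
Check: 96 mod 16 = 0 ✓, 96 mod 7 = 5 ✓

x ≡ 96 (mod 112)


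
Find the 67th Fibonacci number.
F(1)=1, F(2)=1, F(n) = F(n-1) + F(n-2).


Sequence: 1, 1, 2, 3, 5, 8, 13, 21, 34, 55, 89, 144, 233, 377, 610, 987, 1597, 2584, 4181, 6765, 10946, 17711, 28657, 46368, 75025, 121393, 196418, 317811, 514229, 832040, 1346269, 2178309, 3524578, 5702887, 9227465, 14930352, 24157817, 39088169, 63245986, 102334155, 165580141, 267914296, 433494437, 701408733, 1134903170, 1836311903, 2971215073, 4807526976, 7778742049, 12586269025, 20365011074, 32951280099, 53316291173, 86267571272, 139583862445, 225851433717, 365435296162, 591286729879, 956722026041, 1548008755920, 2504730781961, 4052739537881, 6557470319842, 10610209857723, 17167680177565, 27777890035288, 44945570212853
F(67) = 44945570212853


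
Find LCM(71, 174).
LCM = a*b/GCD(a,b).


GCD(71, 174) = 1
LCM = 71*174/1 = 12354/1 = 12354

LCM = 12354


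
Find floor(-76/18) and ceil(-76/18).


-76/18 = -4.2222
floor = -5
ceil = -4

floor = -5, ceil = -4


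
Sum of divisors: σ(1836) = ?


Divisors of 1836: 1, 2, 3, 4, 6, 9, 12, 17, 18, 27, 34, 36, 51, 54, 68, 102, 108, 153, 204, 306, 459, 612, 918, 1836
Sum = 1 + 2 + 3 + 4 + 6 + 9 + 12 + 17 + 18 + 27 + 34 + 36 + 51 + 54 + 68 + 102 + 108 + 153 + 204 + 306 + 459 + 612 + 918 + 1836 = 5040

σ(1836) = 5040


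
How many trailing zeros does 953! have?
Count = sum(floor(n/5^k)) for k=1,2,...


floor(953/5) = 190
floor(953/25) = 38
floor(953/125) = 7
floor(953/625) = 1
Total = 236

236 trailing zeros


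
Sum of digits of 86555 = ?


8 + 6 + 5 + 5 + 5 = 29


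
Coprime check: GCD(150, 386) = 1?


Euclidean algorithm:
386 = 2 * 150 + 86
150 = 1 * 86 + 64
86 = 1 * 64 + 22
64 = 2 * 22 + 20
22 = 1 * 20 + 2
20 = 10 * 2 + 0
GCD(150, 386) = 2

No, not coprime (GCD = 2)


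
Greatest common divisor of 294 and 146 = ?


294 = 2 * 146 + 2
146 = 73 * 2 + 0
GCD = 2


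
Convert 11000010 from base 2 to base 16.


11000010 (base 2) = 194 (decimal)
194 (decimal) = C2 (base 16)


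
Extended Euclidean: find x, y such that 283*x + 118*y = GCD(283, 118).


Tabular extended Euclidean (each row: r = 283*s + 118*t):
r=283, s=1, t=0
r=118, s=0, t=1
q=2: r=47, s=1, t=-2   [283*(1) + 118*(-2) = 47]
q=2: r=24, s=-2, t=5   [283*(-2) + 118*(5) = 24]
q=1: r=23, s=3, t=-7   [283*(3) + 118*(-7) = 23]
q=1: r=1, s=-5, t=12   [283*(-5) + 118*(12) = 1]
q=23: r=0, s=118, t=-283   [283*(118) + 118*(-283) = 0]
GCD = 1; from the row with r=1: x=-5, y=12
Check: 283*(-5) + 118*(12) = -1415 + 1416 = 1

GCD = 1, x = -5, y = 12


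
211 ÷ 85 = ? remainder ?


211 = 85 * 2 + 41
Check: 170 + 41 = 211

q = 2, r = 41


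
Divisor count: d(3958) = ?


3958 = 2^1 × 1979^1
d(3958) = (1+1) × (1+1) = 4

4 divisors


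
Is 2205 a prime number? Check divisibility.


2205 / 3 = 735 (exact division)
2205 is NOT prime.

No, 2205 is not prime


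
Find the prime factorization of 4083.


4083 / 3 = 1361
1361 / 1361 = 1
4083 = 3 × 1361


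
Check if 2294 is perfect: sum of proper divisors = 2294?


Proper divisors of 2294: 1, 2, 31, 37, 62, 74, 1147
Sum = 1 + 2 + 31 + 37 + 62 + 74 + 1147 = 1354

No, 2294 is not perfect (1354 ≠ 2294)


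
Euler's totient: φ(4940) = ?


4940 = 2^2 × 5 × 13 × 19
Prime factors: 2, 5, 13, 19
φ(4940) = 4940 × (1-1/2) × (1-1/5) × (1-1/13) × (1-1/19)
= 4940 × 1/2 × 4/5 × 12/13 × 18/19 = 1728

φ(4940) = 1728


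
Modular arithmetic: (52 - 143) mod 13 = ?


52 - 143 = -91
-91 mod 13 = 0


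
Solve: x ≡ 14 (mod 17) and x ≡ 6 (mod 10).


M = 17*10 = 170
M1 = M/17 = 10, M2 = M/10 = 17
M1^(-1) mod 17 = 12, M2^(-1) mod 10 = 3
x = 14*10*12 + 6*17*3 = 1986
1986 mod 170 = 116
Check: 116 mod 17 = 14 ✓, 116 mod 10 = 6 ✓

x ≡ 116 (mod 170)


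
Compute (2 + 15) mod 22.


2 + 15 = 17
17 mod 22 = 17


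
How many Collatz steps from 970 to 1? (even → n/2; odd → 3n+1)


970 → 485 → 1456 → 728 → 364 → 182 → 91 → 274 → 137 → 412 → 206 → 103 → 310 → 155 → 466 → 233 → 700 → 350 → 175 → 526 → 263 → 790 → 395 → 1186 → 593 → 1780 → 890 → 445 → 1336 → 668 → 334 → 167 → 502 → 251 → 754 → 377 → 1132 → 566 → 283 → 850 → 425 → 1276 → 638 → 319 → 958 → 479 → 1438 → 719 → 2158 → 1079 → 3238 → 1619 → 4858 → 2429 → 7288 → 3644 → 1822 → 911 → 2734 → 1367 → 4102 → 2051 → 6154 → 3077 → 9232 → 4616 → 2308 → 1154 → 577 → 1732 → 866 → 433 → 1300 → 650 → 325 → 976 → 488 → 244 → 122 → 61 → 184 → 92 → 46 → 23 → 70 → 35 → 106 → 53 → 160 → 80 → 40 → 20 → 10 → 5 → 16 → 8 → 4 → 2 → 1
Total steps = 98

98 steps


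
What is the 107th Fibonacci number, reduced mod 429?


F(k) mod 429 for k=1..107:
1, 1, 2, 3, 5, 8, 13, 21, 34, 55, 89, 144, 233, 377, 181, 129, 310, 10, 320, 330, 221, 122, 343, 36, 379, 415, 365, 351, 287, 209, 67, 276, 343, 190, 104, 294, 398, 263, 232, 66, 298, 364, 233, 168, 401, 140, 112, 252, 364, 187, 122, 309, 2, 311, 313, 195, 79, 274, 353, 198, 122, 320, 13, 333, 346, 250, 167, 417, 155, 143, 298, 12, 310, 322, 203, 96, 299, 395, 265, 231, 67, 298, 365, 234, 170, 404, 145, 120, 265, 385, 221, 177, 398, 146, 115, 261, 376, 208, 155, 363, 89, 23, 112, 135, 247, 382, 200
F(107) mod 429 = 200


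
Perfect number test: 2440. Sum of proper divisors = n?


Proper divisors of 2440: 1, 2, 4, 5, 8, 10, 20, 40, 61, 122, 244, 305, 488, 610, 1220
Sum = 1 + 2 + 4 + 5 + 8 + 10 + 20 + 40 + 61 + 122 + 244 + 305 + 488 + 610 + 1220 = 3140

No, 2440 is not perfect (3140 ≠ 2440)


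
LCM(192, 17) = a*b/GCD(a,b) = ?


GCD(192, 17) = 1
LCM = 192*17/1 = 3264/1 = 3264

LCM = 3264


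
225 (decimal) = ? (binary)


225 (base 10) = 225 (decimal)
225 (decimal) = 11100001 (base 2)


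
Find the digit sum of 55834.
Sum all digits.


5 + 5 + 8 + 3 + 4 = 25


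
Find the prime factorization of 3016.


3016 / 2 = 1508
1508 / 2 = 754
754 / 2 = 377
377 / 13 = 29
29 / 29 = 1
3016 = 2^3 × 13 × 29


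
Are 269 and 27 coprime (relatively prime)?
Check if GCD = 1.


Euclidean algorithm:
269 = 9 * 27 + 26
27 = 1 * 26 + 1
26 = 26 * 1 + 0
GCD(269, 27) = 1

Yes, coprime (GCD = 1)


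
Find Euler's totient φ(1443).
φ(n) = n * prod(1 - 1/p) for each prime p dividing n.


1443 = 3 × 13 × 37
Prime factors: 3, 13, 37
φ(1443) = 1443 × (1-1/3) × (1-1/13) × (1-1/37)
= 1443 × 2/3 × 12/13 × 36/37 = 864

φ(1443) = 864


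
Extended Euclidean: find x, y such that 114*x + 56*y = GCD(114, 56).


Tabular extended Euclidean (each row: r = 114*s + 56*t):
r=114, s=1, t=0
r=56, s=0, t=1
q=2: r=2, s=1, t=-2   [114*(1) + 56*(-2) = 2]
q=28: r=0, s=-28, t=57   [114*(-28) + 56*(57) = 0]
GCD = 2; from the row with r=2: x=1, y=-2
Check: 114*(1) + 56*(-2) = 114 - 112 = 2

GCD = 2, x = 1, y = -2


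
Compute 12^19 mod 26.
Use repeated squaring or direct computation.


12^1 mod 26 = 12
12^2 mod 26 = 14
12^3 mod 26 = 12
12^4 mod 26 = 14
12^5 mod 26 = 12
12^6 mod 26 = 14
12^7 mod 26 = 12
12^8 mod 26 = 14
12^9 mod 26 = 12
12^10 mod 26 = 14
12^11 mod 26 = 12
12^12 mod 26 = 14
12^13 mod 26 = 12
12^14 mod 26 = 14
12^15 mod 26 = 12
12^16 mod 26 = 14
12^17 mod 26 = 12
12^18 mod 26 = 14
12^19 mod 26 = 12


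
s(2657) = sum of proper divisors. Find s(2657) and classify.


Proper divisors: 1
Sum = 1 = 1
1 < 2657 → deficient

s(2657) = 1 (deficient)


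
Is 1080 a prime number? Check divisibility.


1080 / 2 = 540 (exact division)
1080 is NOT prime.

No, 1080 is not prime


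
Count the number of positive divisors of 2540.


2540 = 2^2 × 5^1 × 127^1
d(2540) = (2+1) × (1+1) × (1+1) = 12

12 divisors


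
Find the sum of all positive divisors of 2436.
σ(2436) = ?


Divisors of 2436: 1, 2, 3, 4, 6, 7, 12, 14, 21, 28, 29, 42, 58, 84, 87, 116, 174, 203, 348, 406, 609, 812, 1218, 2436
Sum = 1 + 2 + 3 + 4 + 6 + 7 + 12 + 14 + 21 + 28 + 29 + 42 + 58 + 84 + 87 + 116 + 174 + 203 + 348 + 406 + 609 + 812 + 1218 + 2436 = 6720

σ(2436) = 6720


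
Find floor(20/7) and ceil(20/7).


20/7 = 2.8571
floor = 2
ceil = 3

floor = 2, ceil = 3


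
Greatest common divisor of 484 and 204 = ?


484 = 2 * 204 + 76
204 = 2 * 76 + 52
76 = 1 * 52 + 24
52 = 2 * 24 + 4
24 = 6 * 4 + 0
GCD = 4


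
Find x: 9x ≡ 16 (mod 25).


GCD(9, 25) = 1, unique solution
a^(-1) mod 25 = 14
x = 14 * 16 mod 25 = 24

x ≡ 24 (mod 25)


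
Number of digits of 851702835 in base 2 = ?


851702835 in base 2 = 110010110000111111010000110011
Number of digits = 30

30 digits (base 2)


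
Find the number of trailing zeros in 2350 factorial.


floor(2350/5) = 470
floor(2350/25) = 94
floor(2350/125) = 18
floor(2350/625) = 3
Total = 585

585 trailing zeros


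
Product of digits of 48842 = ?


4 × 8 × 8 × 4 × 2 = 2048


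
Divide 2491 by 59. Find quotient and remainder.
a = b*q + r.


2491 = 59 * 42 + 13
Check: 2478 + 13 = 2491

q = 42, r = 13


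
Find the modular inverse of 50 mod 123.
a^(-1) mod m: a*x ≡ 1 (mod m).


Use the extended Euclidean algorithm on (123, 50); each row r = 123*s + 50*t:
r=123, s=1, t=0
r=50, s=0, t=1
q=2: r=23, s=1, t=-2   [123*(1) + 50*(-2) = 23]
q=2: r=4, s=-2, t=5   [123*(-2) + 50*(5) = 4]
q=5: r=3, s=11, t=-27   [123*(11) + 50*(-27) = 3]
q=1: r=1, s=-13, t=32   [123*(-13) + 50*(32) = 1]
q=3: r=0, s=50, t=-123   [123*(50) + 50*(-123) = 0]
GCD = 1 with t = 32, so 50*(32) ≡ 1 (mod 123)
Inverse = 32 mod 123 = 32
Check: 50 * 32 = 1600 ≡ 1 (mod 123)

50^(-1) ≡ 32 (mod 123)


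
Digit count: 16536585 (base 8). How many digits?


16536585 in base 8 = 77052011
Number of digits = 8

8 digits (base 8)


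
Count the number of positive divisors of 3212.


3212 = 2^2 × 11^1 × 73^1
d(3212) = (2+1) × (1+1) × (1+1) = 12

12 divisors


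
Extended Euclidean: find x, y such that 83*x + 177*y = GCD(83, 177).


Tabular extended Euclidean (each row: r = 83*s + 177*t):
r=83, s=1, t=0
r=177, s=0, t=1
q=0: r=83, s=1, t=0   [83*(1) + 177*(0) = 83]
q=2: r=11, s=-2, t=1   [83*(-2) + 177*(1) = 11]
q=7: r=6, s=15, t=-7   [83*(15) + 177*(-7) = 6]
q=1: r=5, s=-17, t=8   [83*(-17) + 177*(8) = 5]
q=1: r=1, s=32, t=-15   [83*(32) + 177*(-15) = 1]
q=5: r=0, s=-177, t=83   [83*(-177) + 177*(83) = 0]
GCD = 1; from the row with r=1: x=32, y=-15
Check: 83*(32) + 177*(-15) = 2656 - 2655 = 1

GCD = 1, x = 32, y = -15


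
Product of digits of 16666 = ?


1 × 6 × 6 × 6 × 6 = 1296


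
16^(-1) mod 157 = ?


Use the extended Euclidean algorithm on (157, 16); each row r = 157*s + 16*t:
r=157, s=1, t=0
r=16, s=0, t=1
q=9: r=13, s=1, t=-9   [157*(1) + 16*(-9) = 13]
q=1: r=3, s=-1, t=10   [157*(-1) + 16*(10) = 3]
q=4: r=1, s=5, t=-49   [157*(5) + 16*(-49) = 1]
q=3: r=0, s=-16, t=157   [157*(-16) + 16*(157) = 0]
GCD = 1 with t = -49, so 16*(-49) ≡ 1 (mod 157)
Inverse = -49 mod 157 = 108
Check: 16 * 108 = 1728 ≡ 1 (mod 157)

16^(-1) ≡ 108 (mod 157)


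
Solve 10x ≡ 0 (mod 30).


GCD(10, 30) = 10 divides 0
Divide: 1x ≡ 0 (mod 3)
x ≡ 0 (mod 3)


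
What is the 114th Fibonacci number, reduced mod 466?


F(k) mod 466 for k=1..114:
1, 1, 2, 3, 5, 8, 13, 21, 34, 55, 89, 144, 233, 377, 144, 55, 199, 254, 453, 241, 228, 3, 231, 234, 465, 233, 232, 465, 231, 230, 461, 225, 220, 445, 199, 178, 377, 89, 0, 89, 89, 178, 267, 445, 246, 225, 5, 230, 235, 465, 234, 233, 1, 234, 235, 3, 238, 241, 13, 254, 267, 55, 322, 377, 233, 144, 377, 55, 432, 21, 453, 8, 461, 3, 464, 1, 465, 0, 465, 465, 464, 463, 461, 458, 453, 445, 432, 411, 377, 322, 233, 89, 322, 411, 267, 212, 13, 225, 238, 463, 235, 232, 1, 233, 234, 1, 235, 236, 5, 241, 246, 21, 267, 288
F(114) mod 466 = 288


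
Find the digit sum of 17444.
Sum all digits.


1 + 7 + 4 + 4 + 4 = 20


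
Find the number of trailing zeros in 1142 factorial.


floor(1142/5) = 228
floor(1142/25) = 45
floor(1142/125) = 9
floor(1142/625) = 1
Total = 283

283 trailing zeros


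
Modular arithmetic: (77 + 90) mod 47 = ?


77 + 90 = 167
167 mod 47 = 26


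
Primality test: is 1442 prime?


1442 / 2 = 721 (exact division)
1442 is NOT prime.

No, 1442 is not prime


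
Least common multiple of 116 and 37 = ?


GCD(116, 37) = 1
LCM = 116*37/1 = 4292/1 = 4292

LCM = 4292


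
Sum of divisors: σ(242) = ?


Divisors of 242: 1, 2, 11, 22, 121, 242
Sum = 1 + 2 + 11 + 22 + 121 + 242 = 399

σ(242) = 399


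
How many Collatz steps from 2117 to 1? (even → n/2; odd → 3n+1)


2117 → 6352 → 3176 → 1588 → 794 → 397 → 1192 → 596 → 298 → 149 → 448 → 224 → 112 → 56 → 28 → 14 → 7 → 22 → 11 → 34 → 17 → 52 → 26 → 13 → 40 → 20 → 10 → 5 → 16 → 8 → 4 → 2 → 1
Total steps = 32

32 steps


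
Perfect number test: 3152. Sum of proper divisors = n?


Proper divisors of 3152: 1, 2, 4, 8, 16, 197, 394, 788, 1576
Sum = 1 + 2 + 4 + 8 + 16 + 197 + 394 + 788 + 1576 = 2986

No, 3152 is not perfect (2986 ≠ 3152)


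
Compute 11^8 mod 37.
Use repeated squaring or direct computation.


11^1 mod 37 = 11
11^2 mod 37 = 10
11^3 mod 37 = 36
11^4 mod 37 = 26
11^5 mod 37 = 27
11^6 mod 37 = 1
11^7 mod 37 = 11
11^8 mod 37 = 10


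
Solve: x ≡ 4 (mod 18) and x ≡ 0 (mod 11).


M = 18*11 = 198
M1 = M/18 = 11, M2 = M/11 = 18
M1^(-1) mod 18 = 5, M2^(-1) mod 11 = 8
x = 4*11*5 + 0*18*8 = 220
220 mod 198 = 22
Check: 22 mod 18 = 4 ✓, 22 mod 11 = 0 ✓

x ≡ 22 (mod 198)


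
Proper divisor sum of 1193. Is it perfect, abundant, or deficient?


Proper divisors: 1
Sum = 1 = 1
1 < 1193 → deficient

s(1193) = 1 (deficient)


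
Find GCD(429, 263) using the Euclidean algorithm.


429 = 1 * 263 + 166
263 = 1 * 166 + 97
166 = 1 * 97 + 69
97 = 1 * 69 + 28
69 = 2 * 28 + 13
28 = 2 * 13 + 2
13 = 6 * 2 + 1
2 = 2 * 1 + 0
GCD = 1


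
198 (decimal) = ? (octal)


198 (base 10) = 198 (decimal)
198 (decimal) = 306 (base 8)


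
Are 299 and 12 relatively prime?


Euclidean algorithm:
299 = 24 * 12 + 11
12 = 1 * 11 + 1
11 = 11 * 1 + 0
GCD(299, 12) = 1

Yes, coprime (GCD = 1)


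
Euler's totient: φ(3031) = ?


3031 = 7 × 433
Prime factors: 7, 433
φ(3031) = 3031 × (1-1/7) × (1-1/433)
= 3031 × 6/7 × 432/433 = 2592

φ(3031) = 2592


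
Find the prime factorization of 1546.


1546 / 2 = 773
773 / 773 = 1
1546 = 2 × 773


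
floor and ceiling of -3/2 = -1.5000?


-3/2 = -1.5000
floor = -2
ceil = -1

floor = -2, ceil = -1


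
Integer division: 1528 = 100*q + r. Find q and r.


1528 = 100 * 15 + 28
Check: 1500 + 28 = 1528

q = 15, r = 28


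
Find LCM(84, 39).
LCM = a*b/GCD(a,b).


GCD(84, 39) = 3
LCM = 84*39/3 = 3276/3 = 1092

LCM = 1092


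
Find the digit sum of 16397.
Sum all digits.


1 + 6 + 3 + 9 + 7 = 26


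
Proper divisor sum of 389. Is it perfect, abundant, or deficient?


Proper divisors: 1
Sum = 1 = 1
1 < 389 → deficient

s(389) = 1 (deficient)


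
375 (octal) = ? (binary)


375 (base 8) = 253 (decimal)
253 (decimal) = 11111101 (base 2)


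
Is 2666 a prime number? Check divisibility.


2666 / 2 = 1333 (exact division)
2666 is NOT prime.

No, 2666 is not prime


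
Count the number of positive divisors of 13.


13 = 13^1
d(13) = (1+1) = 2

2 divisors


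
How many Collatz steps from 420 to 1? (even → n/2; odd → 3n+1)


420 → 210 → 105 → 316 → 158 → 79 → 238 → 119 → 358 → 179 → 538 → 269 → 808 → 404 → 202 → 101 → 304 → 152 → 76 → 38 → 19 → 58 → 29 → 88 → 44 → 22 → 11 → 34 → 17 → 52 → 26 → 13 → 40 → 20 → 10 → 5 → 16 → 8 → 4 → 2 → 1
Total steps = 40

40 steps


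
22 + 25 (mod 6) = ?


22 + 25 = 47
47 mod 6 = 5


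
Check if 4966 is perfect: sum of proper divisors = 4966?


Proper divisors of 4966: 1, 2, 13, 26, 191, 382, 2483
Sum = 1 + 2 + 13 + 26 + 191 + 382 + 2483 = 3098

No, 4966 is not perfect (3098 ≠ 4966)


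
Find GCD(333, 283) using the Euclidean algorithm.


333 = 1 * 283 + 50
283 = 5 * 50 + 33
50 = 1 * 33 + 17
33 = 1 * 17 + 16
17 = 1 * 16 + 1
16 = 16 * 1 + 0
GCD = 1


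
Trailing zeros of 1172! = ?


floor(1172/5) = 234
floor(1172/25) = 46
floor(1172/125) = 9
floor(1172/625) = 1
Total = 290

290 trailing zeros


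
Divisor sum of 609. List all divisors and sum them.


Divisors of 609: 1, 3, 7, 21, 29, 87, 203, 609
Sum = 1 + 3 + 7 + 21 + 29 + 87 + 203 + 609 = 960

σ(609) = 960


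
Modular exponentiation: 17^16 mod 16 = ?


17^1 mod 16 = 1
17^2 mod 16 = 1
17^3 mod 16 = 1
17^4 mod 16 = 1
17^5 mod 16 = 1
17^6 mod 16 = 1
17^7 mod 16 = 1
17^8 mod 16 = 1
17^9 mod 16 = 1
17^10 mod 16 = 1
17^11 mod 16 = 1
17^12 mod 16 = 1
17^13 mod 16 = 1
17^14 mod 16 = 1
17^15 mod 16 = 1
17^16 mod 16 = 1


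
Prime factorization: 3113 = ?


3113 / 11 = 283
283 / 283 = 1
3113 = 11 × 283


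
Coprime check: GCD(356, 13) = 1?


Euclidean algorithm:
356 = 27 * 13 + 5
13 = 2 * 5 + 3
5 = 1 * 3 + 2
3 = 1 * 2 + 1
2 = 2 * 1 + 0
GCD(356, 13) = 1

Yes, coprime (GCD = 1)


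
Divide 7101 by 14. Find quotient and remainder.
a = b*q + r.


7101 = 14 * 507 + 3
Check: 7098 + 3 = 7101

q = 507, r = 3


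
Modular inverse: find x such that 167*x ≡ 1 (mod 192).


Use the extended Euclidean algorithm on (192, 167); each row r = 192*s + 167*t:
r=192, s=1, t=0
r=167, s=0, t=1
q=1: r=25, s=1, t=-1   [192*(1) + 167*(-1) = 25]
q=6: r=17, s=-6, t=7   [192*(-6) + 167*(7) = 17]
q=1: r=8, s=7, t=-8   [192*(7) + 167*(-8) = 8]
q=2: r=1, s=-20, t=23   [192*(-20) + 167*(23) = 1]
q=8: r=0, s=167, t=-192   [192*(167) + 167*(-192) = 0]
GCD = 1 with t = 23, so 167*(23) ≡ 1 (mod 192)
Inverse = 23 mod 192 = 23
Check: 167 * 23 = 3841 ≡ 1 (mod 192)

167^(-1) ≡ 23 (mod 192)


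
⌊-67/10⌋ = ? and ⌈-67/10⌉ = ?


-67/10 = -6.7000
floor = -7
ceil = -6

floor = -7, ceil = -6


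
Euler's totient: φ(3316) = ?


3316 = 2^2 × 829
Prime factors: 2, 829
φ(3316) = 3316 × (1-1/2) × (1-1/829)
= 3316 × 1/2 × 828/829 = 1656

φ(3316) = 1656


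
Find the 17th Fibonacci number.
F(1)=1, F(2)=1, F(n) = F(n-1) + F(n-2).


Sequence: 1, 1, 2, 3, 5, 8, 13, 21, 34, 55, 89, 144, 233, 377, 610, 987, 1597
F(17) = 1597


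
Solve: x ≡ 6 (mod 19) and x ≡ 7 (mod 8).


M = 19*8 = 152
M1 = M/19 = 8, M2 = M/8 = 19
M1^(-1) mod 19 = 12, M2^(-1) mod 8 = 3
x = 6*8*12 + 7*19*3 = 975
975 mod 152 = 63
Check: 63 mod 19 = 6 ✓, 63 mod 8 = 7 ✓

x ≡ 63 (mod 152)


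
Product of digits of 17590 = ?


1 × 7 × 5 × 9 × 0 = 0


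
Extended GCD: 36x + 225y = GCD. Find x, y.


Tabular extended Euclidean (each row: r = 36*s + 225*t):
r=36, s=1, t=0
r=225, s=0, t=1
q=0: r=36, s=1, t=0   [36*(1) + 225*(0) = 36]
q=6: r=9, s=-6, t=1   [36*(-6) + 225*(1) = 9]
q=4: r=0, s=25, t=-4   [36*(25) + 225*(-4) = 0]
GCD = 9; from the row with r=9: x=-6, y=1
Check: 36*(-6) + 225*(1) = -216 + 225 = 9

GCD = 9, x = -6, y = 1


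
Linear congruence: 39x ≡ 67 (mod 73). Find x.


GCD(39, 73) = 1, unique solution
a^(-1) mod 73 = 15
x = 15 * 67 mod 73 = 56

x ≡ 56 (mod 73)


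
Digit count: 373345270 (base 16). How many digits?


373345270 in base 16 = 1640CBF6
Number of digits = 8

8 digits (base 16)


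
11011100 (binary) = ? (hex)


11011100 (base 2) = 220 (decimal)
220 (decimal) = DC (base 16)


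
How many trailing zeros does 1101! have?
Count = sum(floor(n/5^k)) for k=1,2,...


floor(1101/5) = 220
floor(1101/25) = 44
floor(1101/125) = 8
floor(1101/625) = 1
Total = 273

273 trailing zeros


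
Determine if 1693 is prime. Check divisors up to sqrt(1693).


Check divisors up to sqrt(1693) = 41.1461
No divisors found.
1693 is prime.

Yes, 1693 is prime


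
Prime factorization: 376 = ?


376 / 2 = 188
188 / 2 = 94
94 / 2 = 47
47 / 47 = 1
376 = 2^3 × 47


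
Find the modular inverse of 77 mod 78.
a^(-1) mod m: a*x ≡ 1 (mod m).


Use the extended Euclidean algorithm on (78, 77); each row r = 78*s + 77*t:
r=78, s=1, t=0
r=77, s=0, t=1
q=1: r=1, s=1, t=-1   [78*(1) + 77*(-1) = 1]
q=77: r=0, s=-77, t=78   [78*(-77) + 77*(78) = 0]
GCD = 1 with t = -1, so 77*(-1) ≡ 1 (mod 78)
Inverse = -1 mod 78 = 77
Check: 77 * 77 = 5929 ≡ 1 (mod 78)

77^(-1) ≡ 77 (mod 78)
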